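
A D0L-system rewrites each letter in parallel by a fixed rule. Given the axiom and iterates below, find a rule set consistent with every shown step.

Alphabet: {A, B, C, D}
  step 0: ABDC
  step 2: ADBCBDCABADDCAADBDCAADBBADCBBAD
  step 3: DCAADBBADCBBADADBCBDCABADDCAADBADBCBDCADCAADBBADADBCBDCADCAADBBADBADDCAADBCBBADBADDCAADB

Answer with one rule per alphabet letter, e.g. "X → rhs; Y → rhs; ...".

  step 2 ⇒ step 3: ADBCBDCABADDCAADBDCAADBBADCBBAD ⇒ DCA·ADB·BAD·CB·BAD·ADB·CB·DCA·BAD·DCA·ADB·ADB·CB·DCA·DCA·ADB·BAD·ADB·CB·DCA·DCA·ADB·BAD·BAD·DCA·ADB·CB·BAD·BAD·DCA·ADB
    A ↦ DCA
    B ↦ BAD
    C ↦ CB
    D ↦ ADB

A->DCA, B->BAD, C->CB, D->ADB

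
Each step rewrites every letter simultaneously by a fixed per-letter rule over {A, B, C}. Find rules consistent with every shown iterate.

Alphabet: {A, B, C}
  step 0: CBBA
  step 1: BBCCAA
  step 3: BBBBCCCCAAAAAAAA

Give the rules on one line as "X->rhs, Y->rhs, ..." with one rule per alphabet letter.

  step 0 ⇒ step 1: CBBA ⇒ BB·C·C·AA
    A ↦ AA
    B ↦ C
    C ↦ BB

A->AA, B->C, C->BB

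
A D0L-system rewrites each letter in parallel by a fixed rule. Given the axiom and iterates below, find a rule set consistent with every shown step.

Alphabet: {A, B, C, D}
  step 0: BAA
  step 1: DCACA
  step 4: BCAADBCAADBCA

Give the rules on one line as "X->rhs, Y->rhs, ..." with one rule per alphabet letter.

  step 0 ⇒ step 1: BAA ⇒ D·CA·CA
    A ↦ CA
    B ↦ D
    C ↦ B  (constrained at step 1)
    D ↦ A  (constrained at step 1)

A->CA, B->D, C->B, D->A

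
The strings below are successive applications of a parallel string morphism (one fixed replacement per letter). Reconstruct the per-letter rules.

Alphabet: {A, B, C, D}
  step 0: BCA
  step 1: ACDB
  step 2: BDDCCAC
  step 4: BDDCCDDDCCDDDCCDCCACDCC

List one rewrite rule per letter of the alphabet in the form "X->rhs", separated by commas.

  step 1 ⇒ step 2: ACDB ⇒ B·D·DCC·AC
    A ↦ B
    B ↦ AC
    C ↦ D
    D ↦ DCC

A->B, B->AC, C->D, D->DCC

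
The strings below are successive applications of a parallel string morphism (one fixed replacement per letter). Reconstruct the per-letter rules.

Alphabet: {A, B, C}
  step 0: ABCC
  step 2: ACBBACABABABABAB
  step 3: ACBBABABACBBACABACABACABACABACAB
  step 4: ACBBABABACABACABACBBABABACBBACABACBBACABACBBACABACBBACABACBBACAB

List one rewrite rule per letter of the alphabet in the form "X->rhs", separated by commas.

  step 3 ⇒ step 4: ACBBABABACBBACABACABACABACABACAB ⇒ AC·BB·AB·AB·AC·AB·AC·AB·AC·BB·AB·AB·AC·BB·AC·AB·AC·BB·AC·AB·AC·BB·AC·AB·AC·BB·AC·AB·AC·BB·AC·AB
    A ↦ AC
    B ↦ AB
    C ↦ BB

A->AC, B->AB, C->BB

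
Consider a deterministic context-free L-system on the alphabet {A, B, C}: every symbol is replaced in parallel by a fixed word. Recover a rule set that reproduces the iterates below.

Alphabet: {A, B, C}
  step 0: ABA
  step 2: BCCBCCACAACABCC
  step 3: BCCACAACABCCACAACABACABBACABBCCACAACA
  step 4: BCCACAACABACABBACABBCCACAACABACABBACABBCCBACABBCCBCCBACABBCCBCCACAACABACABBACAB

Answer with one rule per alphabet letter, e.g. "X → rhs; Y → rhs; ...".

  step 3 ⇒ step 4: BCCACAACABCCACAACABACABBACABBCCACAACA ⇒ BCC·ACA·ACA·B·ACA·B·B·ACA·B·BCC·ACA·ACA·B·ACA·B·B·ACA·B·BCC·B·ACA·B·BCC·BCC·B·ACA·B·BCC·BCC·ACA·ACA·B·ACA·B·B·ACA·B
    A ↦ B
    B ↦ BCC
    C ↦ ACA

A->B, B->BCC, C->ACA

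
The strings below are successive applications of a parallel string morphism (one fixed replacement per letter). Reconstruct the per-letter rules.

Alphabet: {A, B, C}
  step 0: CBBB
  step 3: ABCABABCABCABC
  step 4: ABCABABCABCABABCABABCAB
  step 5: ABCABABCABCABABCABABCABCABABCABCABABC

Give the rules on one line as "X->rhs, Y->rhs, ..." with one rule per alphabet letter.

A->AB, B->C, C->AB

  step 4 ⇒ step 5: ABCABABCABCABABCABABCAB ⇒ AB·C·AB·AB·C·AB·C·AB·AB·C·AB·AB·C·AB·C·AB·AB·C·AB·C·AB·AB·C
    A ↦ AB
    B ↦ C
    C ↦ AB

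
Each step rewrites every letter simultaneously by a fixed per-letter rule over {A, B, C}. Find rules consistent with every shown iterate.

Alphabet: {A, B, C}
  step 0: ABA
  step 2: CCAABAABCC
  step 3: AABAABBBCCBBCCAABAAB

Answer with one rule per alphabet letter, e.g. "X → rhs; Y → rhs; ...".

A->B, B->CC, C->AAB

  step 2 ⇒ step 3: CCAABAABCC ⇒ AAB·AAB·B·B·CC·B·B·CC·AAB·AAB
    A ↦ B
    B ↦ CC
    C ↦ AAB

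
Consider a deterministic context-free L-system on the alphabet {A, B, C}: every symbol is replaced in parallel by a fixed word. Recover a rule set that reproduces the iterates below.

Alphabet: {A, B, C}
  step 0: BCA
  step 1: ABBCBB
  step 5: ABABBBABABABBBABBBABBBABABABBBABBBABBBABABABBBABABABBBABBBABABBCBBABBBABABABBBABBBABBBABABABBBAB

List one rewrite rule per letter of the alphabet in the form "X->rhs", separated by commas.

A->BB, B->AB, C->BC

  step 0 ⇒ step 1: BCA ⇒ AB·BC·BB
    A ↦ BB
    B ↦ AB
    C ↦ BC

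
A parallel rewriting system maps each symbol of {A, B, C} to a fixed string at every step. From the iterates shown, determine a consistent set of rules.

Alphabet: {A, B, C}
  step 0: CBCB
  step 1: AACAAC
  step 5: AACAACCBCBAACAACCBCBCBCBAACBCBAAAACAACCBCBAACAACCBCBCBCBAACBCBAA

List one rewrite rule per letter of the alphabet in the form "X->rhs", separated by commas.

A->CB, B->C, C->AA

  step 0 ⇒ step 1: CBCB ⇒ AA·C·AA·C
    B ↦ C
    C ↦ AA
    A ↦ CB  (constrained at step 1)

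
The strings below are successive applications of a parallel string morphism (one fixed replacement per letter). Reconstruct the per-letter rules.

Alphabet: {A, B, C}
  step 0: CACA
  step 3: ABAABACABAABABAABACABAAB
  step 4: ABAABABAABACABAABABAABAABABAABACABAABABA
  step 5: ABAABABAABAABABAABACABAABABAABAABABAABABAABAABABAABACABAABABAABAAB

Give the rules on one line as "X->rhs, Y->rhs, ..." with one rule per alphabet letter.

  step 4 ⇒ step 5: ABAABABAABACABAABABAABAABABAABACABAABABA ⇒ AB·A·AB·AB·A·AB·A·AB·AB·A·AB·AC·AB·A·AB·AB·A·AB·A·AB·AB·A·AB·AB·A·AB·A·AB·AB·A·AB·AC·AB·A·AB·AB·A·AB·A·AB
    A ↦ AB
    B ↦ A
    C ↦ AC

A->AB, B->A, C->AC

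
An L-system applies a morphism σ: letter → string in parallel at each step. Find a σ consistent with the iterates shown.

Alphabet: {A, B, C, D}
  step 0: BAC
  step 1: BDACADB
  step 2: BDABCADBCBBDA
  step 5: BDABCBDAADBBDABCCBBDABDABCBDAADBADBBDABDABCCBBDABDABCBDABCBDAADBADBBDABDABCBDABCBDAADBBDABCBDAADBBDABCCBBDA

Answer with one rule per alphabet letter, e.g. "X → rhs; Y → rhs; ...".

  step 1 ⇒ step 2: BDACADB ⇒ BDA·B·C·ADB·C·B·BDA
    A ↦ C
    B ↦ BDA
    C ↦ ADB
    D ↦ B

A->C, B->BDA, C->ADB, D->B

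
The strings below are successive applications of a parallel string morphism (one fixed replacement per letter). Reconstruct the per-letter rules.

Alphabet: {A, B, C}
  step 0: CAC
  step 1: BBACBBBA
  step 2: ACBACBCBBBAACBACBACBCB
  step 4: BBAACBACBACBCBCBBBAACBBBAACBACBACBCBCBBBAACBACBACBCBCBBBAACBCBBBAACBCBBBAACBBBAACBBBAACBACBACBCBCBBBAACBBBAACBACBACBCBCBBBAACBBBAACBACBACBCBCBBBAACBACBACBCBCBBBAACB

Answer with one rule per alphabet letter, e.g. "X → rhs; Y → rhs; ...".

A->CB, B->ACB, C->BBA

  step 1 ⇒ step 2: BBACBBBA ⇒ ACB·ACB·CB·BBA·ACB·ACB·ACB·CB
    A ↦ CB
    B ↦ ACB
    C ↦ BBA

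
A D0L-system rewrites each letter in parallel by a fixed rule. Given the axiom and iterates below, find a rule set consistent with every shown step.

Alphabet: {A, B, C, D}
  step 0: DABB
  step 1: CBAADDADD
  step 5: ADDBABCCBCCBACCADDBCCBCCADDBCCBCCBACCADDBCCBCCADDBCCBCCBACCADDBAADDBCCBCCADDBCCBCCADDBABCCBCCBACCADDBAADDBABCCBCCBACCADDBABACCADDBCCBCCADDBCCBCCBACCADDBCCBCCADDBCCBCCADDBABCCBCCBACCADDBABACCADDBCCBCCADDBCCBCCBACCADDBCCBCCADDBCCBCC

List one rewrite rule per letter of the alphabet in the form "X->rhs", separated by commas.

  step 0 ⇒ step 1: DABB ⇒ C·BA·ADD·ADD
    A ↦ BA
    B ↦ ADD
    D ↦ C
    C ↦ BCC  (constrained at step 1)

A->BA, B->ADD, C->BCC, D->C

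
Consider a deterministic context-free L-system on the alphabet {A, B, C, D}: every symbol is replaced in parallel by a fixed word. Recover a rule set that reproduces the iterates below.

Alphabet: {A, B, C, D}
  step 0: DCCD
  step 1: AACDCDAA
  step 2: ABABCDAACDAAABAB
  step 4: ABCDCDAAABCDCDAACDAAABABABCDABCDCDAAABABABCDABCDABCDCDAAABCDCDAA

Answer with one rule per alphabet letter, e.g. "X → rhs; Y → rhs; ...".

A->AB, B->CD, C->CD, D->AA

  step 1 ⇒ step 2: AACDCDAA ⇒ AB·AB·CD·AA·CD·AA·AB·AB
    A ↦ AB
    C ↦ CD
    D ↦ AA
    B ↦ CD  (constrained at step 2)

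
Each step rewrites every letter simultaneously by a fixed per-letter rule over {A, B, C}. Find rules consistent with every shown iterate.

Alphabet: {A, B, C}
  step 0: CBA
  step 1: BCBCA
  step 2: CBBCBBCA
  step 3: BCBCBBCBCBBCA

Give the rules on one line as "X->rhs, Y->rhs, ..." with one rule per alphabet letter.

  step 2 ⇒ step 3: CBBCBBCA ⇒ B·CB·CB·B·CB·CB·B·CA
    A ↦ CA
    B ↦ CB
    C ↦ B

A->CA, B->CB, C->B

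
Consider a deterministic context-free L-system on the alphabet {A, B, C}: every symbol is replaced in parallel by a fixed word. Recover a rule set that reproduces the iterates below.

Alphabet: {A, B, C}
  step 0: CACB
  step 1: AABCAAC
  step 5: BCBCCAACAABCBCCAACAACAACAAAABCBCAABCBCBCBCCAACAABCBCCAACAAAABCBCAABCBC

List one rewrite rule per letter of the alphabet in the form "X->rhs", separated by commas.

  step 0 ⇒ step 1: CACB ⇒ AA·BC·AA·C
    A ↦ BC
    B ↦ C
    C ↦ AA

A->BC, B->C, C->AA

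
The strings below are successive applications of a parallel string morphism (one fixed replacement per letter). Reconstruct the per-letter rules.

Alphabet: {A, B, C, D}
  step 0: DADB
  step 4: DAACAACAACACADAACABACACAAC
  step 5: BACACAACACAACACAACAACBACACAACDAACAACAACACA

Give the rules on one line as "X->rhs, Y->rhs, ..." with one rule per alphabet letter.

A->AC, B->DA, C->A, D->B

  step 4 ⇒ step 5: DAACAACAACACADAACABACACAAC ⇒ B·AC·AC·A·AC·AC·A·AC·AC·A·AC·A·AC·B·AC·AC·A·AC·DA·AC·A·AC·A·AC·AC·A
    A ↦ AC
    B ↦ DA
    C ↦ A
    D ↦ B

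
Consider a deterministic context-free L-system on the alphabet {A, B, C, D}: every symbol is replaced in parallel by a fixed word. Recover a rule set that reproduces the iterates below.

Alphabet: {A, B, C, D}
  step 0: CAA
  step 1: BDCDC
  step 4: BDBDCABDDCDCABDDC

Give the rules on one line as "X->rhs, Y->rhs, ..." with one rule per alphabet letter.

A->DC, B->A, C->B, D->BD

  step 0 ⇒ step 1: CAA ⇒ B·DC·DC
    A ↦ DC
    C ↦ B
    B ↦ A  (constrained at step 1)
    D ↦ BD  (constrained at step 1)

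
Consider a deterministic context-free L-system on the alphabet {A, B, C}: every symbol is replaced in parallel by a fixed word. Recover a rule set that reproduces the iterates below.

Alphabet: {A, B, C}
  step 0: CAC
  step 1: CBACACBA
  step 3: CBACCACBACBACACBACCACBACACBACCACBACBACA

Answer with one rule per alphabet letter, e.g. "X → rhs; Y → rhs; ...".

A->CA, B->C, C->CBA

  step 0 ⇒ step 1: CAC ⇒ CBA·CA·CBA
    A ↦ CA
    C ↦ CBA
    B ↦ C  (constrained at step 1)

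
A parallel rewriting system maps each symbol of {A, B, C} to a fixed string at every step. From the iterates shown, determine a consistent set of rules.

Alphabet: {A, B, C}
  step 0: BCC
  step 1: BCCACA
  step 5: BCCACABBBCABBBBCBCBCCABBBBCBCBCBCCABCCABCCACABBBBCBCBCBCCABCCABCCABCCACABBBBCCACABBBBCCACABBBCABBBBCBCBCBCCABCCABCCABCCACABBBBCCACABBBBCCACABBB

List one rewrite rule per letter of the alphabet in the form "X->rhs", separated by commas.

  step 0 ⇒ step 1: BCC ⇒ BC·CA·CA
    B ↦ BC
    C ↦ CA
    A ↦ BBB  (constrained at step 1)

A->BBB, B->BC, C->CA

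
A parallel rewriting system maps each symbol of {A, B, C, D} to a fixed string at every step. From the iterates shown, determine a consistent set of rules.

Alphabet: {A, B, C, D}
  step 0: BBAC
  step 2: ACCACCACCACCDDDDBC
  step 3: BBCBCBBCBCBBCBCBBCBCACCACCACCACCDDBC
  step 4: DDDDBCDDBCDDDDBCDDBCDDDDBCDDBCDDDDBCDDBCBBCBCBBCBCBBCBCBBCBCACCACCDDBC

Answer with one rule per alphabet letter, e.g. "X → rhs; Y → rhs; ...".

  step 3 ⇒ step 4: BBCBCBBCBCBBCBCBBCBCACCACCACCACCDDBC ⇒ DD·DD·BC·DD·BC·DD·DD·BC·DD·BC·DD·DD·BC·DD·BC·DD·DD·BC·DD·BC·B·BC·BC·B·BC·BC·B·BC·BC·B·BC·BC·ACC·ACC·DD·BC
    A ↦ B
    B ↦ DD
    C ↦ BC
    D ↦ ACC

A->B, B->DD, C->BC, D->ACC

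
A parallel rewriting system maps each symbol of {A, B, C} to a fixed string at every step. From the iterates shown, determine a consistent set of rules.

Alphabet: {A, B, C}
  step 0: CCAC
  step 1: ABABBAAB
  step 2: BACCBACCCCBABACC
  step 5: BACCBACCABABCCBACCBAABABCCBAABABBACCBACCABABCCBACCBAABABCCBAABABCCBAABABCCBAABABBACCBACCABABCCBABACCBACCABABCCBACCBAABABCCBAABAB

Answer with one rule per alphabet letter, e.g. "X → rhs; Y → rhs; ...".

A->BA, B->CC, C->AB

  step 1 ⇒ step 2: ABABBAAB ⇒ BA·CC·BA·CC·CC·BA·BA·CC
    A ↦ BA
    B ↦ CC
  step 0 ⇒ step 1: CCAC ⇒ AB·AB·BA·AB
    C ↦ AB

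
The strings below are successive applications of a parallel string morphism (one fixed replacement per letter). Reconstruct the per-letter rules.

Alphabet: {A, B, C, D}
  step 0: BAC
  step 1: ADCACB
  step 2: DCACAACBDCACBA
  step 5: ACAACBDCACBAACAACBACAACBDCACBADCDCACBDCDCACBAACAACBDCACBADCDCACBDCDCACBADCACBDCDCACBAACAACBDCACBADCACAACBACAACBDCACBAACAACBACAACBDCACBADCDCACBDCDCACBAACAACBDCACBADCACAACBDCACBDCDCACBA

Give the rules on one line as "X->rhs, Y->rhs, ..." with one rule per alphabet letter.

A->DC, B->A, C->ACB, D->ACA

  step 1 ⇒ step 2: ADCACB ⇒ DC·ACA·ACB·DC·ACB·A
    A ↦ DC
    B ↦ A
    C ↦ ACB
    D ↦ ACA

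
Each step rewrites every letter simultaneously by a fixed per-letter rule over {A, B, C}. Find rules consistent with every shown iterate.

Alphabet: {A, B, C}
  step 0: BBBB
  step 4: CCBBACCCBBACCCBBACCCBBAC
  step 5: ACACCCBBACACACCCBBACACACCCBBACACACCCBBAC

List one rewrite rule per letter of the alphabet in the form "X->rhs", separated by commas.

  step 4 ⇒ step 5: CCBBACCCBBACCCBBACCCBBAC ⇒ AC·AC·C·C·BB·AC·AC·AC·C·C·BB·AC·AC·AC·C·C·BB·AC·AC·AC·C·C·BB·AC
    A ↦ BB
    B ↦ C
    C ↦ AC

A->BB, B->C, C->AC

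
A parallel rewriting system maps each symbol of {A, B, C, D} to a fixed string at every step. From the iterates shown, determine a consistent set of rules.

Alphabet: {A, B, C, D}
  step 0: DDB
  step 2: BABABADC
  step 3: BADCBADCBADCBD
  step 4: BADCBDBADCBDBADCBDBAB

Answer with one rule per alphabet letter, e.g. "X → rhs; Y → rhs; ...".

A->DC, B->BA, C->D, D->B

  step 3 ⇒ step 4: BADCBADCBADCBD ⇒ BA·DC·B·D·BA·DC·B·D·BA·DC·B·D·BA·B
    A ↦ DC
    B ↦ BA
    C ↦ D
    D ↦ B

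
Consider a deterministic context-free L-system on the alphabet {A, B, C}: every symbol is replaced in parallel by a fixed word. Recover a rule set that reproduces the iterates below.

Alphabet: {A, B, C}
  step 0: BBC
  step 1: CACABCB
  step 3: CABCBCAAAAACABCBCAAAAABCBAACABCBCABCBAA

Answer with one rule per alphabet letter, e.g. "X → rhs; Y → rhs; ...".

  step 0 ⇒ step 1: BBC ⇒ CA·CA·BCB
    B ↦ CA
    C ↦ BCB
    A ↦ AA  (constrained at step 1)

A->AA, B->CA, C->BCB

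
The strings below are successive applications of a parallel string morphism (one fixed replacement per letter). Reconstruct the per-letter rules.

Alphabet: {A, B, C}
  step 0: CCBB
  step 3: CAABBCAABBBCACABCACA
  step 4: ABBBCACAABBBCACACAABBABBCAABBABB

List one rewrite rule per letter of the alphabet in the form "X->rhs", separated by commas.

  step 3 ⇒ step 4: CAABBCAABBBCACABCACA ⇒ AB·B·B·CA·CA·AB·B·B·CA·CA·CA·AB·B·AB·B·CA·AB·B·AB·B
    A ↦ B
    B ↦ CA
    C ↦ AB

A->B, B->CA, C->AB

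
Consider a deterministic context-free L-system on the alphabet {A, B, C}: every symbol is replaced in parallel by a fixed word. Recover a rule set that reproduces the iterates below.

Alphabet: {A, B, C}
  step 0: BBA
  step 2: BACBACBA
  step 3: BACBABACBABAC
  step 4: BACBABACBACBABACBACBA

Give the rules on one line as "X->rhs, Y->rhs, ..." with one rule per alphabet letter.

  step 3 ⇒ step 4: BACBABACBABAC ⇒ BA·C·BA·BA·C·BA·C·BA·BA·C·BA·C·BA
    A ↦ C
    B ↦ BA
    C ↦ BA

A->C, B->BA, C->BA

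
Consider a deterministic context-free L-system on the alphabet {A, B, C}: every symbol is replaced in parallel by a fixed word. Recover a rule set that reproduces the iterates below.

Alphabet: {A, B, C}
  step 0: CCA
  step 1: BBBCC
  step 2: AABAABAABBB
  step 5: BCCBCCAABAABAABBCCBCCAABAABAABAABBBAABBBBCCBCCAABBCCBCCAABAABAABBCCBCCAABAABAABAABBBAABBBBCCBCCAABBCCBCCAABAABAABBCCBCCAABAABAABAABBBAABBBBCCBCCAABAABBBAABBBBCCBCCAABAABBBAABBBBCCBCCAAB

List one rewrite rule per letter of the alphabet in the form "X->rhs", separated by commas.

  step 1 ⇒ step 2: BBBCC ⇒ AAB·AAB·AAB·B·B
    B ↦ AAB
    C ↦ B
  step 0 ⇒ step 1: CCA ⇒ B·B·BCC
    A ↦ BCC

A->BCC, B->AAB, C->B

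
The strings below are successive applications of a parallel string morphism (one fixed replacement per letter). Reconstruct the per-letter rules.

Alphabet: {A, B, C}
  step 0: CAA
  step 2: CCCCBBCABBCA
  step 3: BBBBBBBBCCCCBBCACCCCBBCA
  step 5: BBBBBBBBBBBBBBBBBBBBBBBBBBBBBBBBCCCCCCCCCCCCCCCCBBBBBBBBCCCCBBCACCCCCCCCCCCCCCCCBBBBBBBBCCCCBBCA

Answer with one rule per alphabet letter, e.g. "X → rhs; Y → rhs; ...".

  step 2 ⇒ step 3: CCCCBBCABBCA ⇒ BB·BB·BB·BB·CC·CC·BB·CA·CC·CC·BB·CA
    A ↦ CA
    B ↦ CC
    C ↦ BB

A->CA, B->CC, C->BB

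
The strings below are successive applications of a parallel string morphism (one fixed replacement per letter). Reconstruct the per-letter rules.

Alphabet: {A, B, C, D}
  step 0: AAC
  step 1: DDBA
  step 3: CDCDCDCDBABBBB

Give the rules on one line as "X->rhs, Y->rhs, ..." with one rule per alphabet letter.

A->D, B->CD, C->BA, D->BB

  step 0 ⇒ step 1: AAC ⇒ D·D·BA
    A ↦ D
    C ↦ BA
    B ↦ CD  (constrained at step 1)
    D ↦ BB  (constrained at step 1)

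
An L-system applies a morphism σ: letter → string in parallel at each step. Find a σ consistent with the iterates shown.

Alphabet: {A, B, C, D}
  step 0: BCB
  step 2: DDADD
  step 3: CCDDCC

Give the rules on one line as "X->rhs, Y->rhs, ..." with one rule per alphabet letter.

  step 2 ⇒ step 3: DDADD ⇒ C·C·DD·C·C
    A ↦ DD
    D ↦ C
    B ↦ A  (constrained at step 0)
    C ↦ B  (constrained at step 0)

A->DD, B->A, C->B, D->C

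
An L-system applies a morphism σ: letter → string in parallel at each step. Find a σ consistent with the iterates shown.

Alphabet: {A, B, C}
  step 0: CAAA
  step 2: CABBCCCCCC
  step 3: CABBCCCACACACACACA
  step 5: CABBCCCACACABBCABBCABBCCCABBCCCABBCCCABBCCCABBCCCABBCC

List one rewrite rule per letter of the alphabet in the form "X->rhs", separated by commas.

  step 2 ⇒ step 3: CABBCCCCCC ⇒ CA·BB·C·C·CA·CA·CA·CA·CA·CA
    A ↦ BB
    B ↦ C
    C ↦ CA

A->BB, B->C, C->CA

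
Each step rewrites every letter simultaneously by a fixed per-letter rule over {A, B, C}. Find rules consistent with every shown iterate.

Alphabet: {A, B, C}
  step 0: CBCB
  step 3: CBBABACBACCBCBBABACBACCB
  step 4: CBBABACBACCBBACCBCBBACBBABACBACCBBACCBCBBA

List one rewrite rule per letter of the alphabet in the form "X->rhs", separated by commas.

  step 3 ⇒ step 4: CBBABACBACCBCBBABACBACCB ⇒ CB·BA·BA·C·BA·C·CB·BA·C·CB·CB·BA·CB·BA·BA·C·BA·C·CB·BA·C·CB·CB·BA
    A ↦ C
    B ↦ BA
    C ↦ CB

A->C, B->BA, C->CB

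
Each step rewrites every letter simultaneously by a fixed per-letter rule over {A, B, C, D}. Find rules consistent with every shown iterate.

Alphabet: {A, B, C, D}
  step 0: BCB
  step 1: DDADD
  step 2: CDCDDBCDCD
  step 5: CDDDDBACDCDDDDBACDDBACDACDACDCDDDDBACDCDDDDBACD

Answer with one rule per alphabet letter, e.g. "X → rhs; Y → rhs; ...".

A->DB, B->DD, C->A, D->CD

  step 1 ⇒ step 2: DDADD ⇒ CD·CD·DB·CD·CD
    A ↦ DB
    D ↦ CD
  step 0 ⇒ step 1: BCB ⇒ DD·A·DD
    B ↦ DD
  step 0 ⇒ step 1: BCB ⇒ DD·A·DD
    C ↦ A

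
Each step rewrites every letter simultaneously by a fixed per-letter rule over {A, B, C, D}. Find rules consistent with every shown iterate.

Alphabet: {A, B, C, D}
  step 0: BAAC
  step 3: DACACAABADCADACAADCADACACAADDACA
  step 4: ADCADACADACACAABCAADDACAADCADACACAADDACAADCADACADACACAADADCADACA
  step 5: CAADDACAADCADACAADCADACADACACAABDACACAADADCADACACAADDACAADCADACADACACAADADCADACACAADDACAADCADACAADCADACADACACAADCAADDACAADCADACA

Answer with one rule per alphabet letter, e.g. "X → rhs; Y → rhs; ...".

  step 4 ⇒ step 5: ADCADACADACACAABCAADDACAADCADACACAADDACAADCADACADACACAADADCADACA ⇒ CA·AD·DA·CA·AD·CA·DA·CA·AD·CA·DA·CA·DA·CA·CA·AB·DA·CA·CA·AD·AD·CA·DA·CA·CA·AD·DA·CA·AD·CA·DA·CA·DA·CA·CA·AD·AD·CA·DA·CA·CA·AD·DA·CA·AD·CA·DA·CA·AD·CA·DA·CA·DA·CA·CA·AD·CA·AD·DA·CA·AD·CA·DA·CA
    A ↦ CA
    B ↦ AB
    C ↦ DA
    D ↦ AD

A->CA, B->AB, C->DA, D->AD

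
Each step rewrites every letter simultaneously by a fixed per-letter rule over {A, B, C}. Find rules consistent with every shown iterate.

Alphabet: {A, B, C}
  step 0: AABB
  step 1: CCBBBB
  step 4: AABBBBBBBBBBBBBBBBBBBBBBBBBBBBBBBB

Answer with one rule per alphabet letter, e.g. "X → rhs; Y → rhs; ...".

  step 0 ⇒ step 1: AABB ⇒ C·C·BB·BB
    A ↦ C
    B ↦ BB
    C ↦ A  (constrained at step 1)

A->C, B->BB, C->A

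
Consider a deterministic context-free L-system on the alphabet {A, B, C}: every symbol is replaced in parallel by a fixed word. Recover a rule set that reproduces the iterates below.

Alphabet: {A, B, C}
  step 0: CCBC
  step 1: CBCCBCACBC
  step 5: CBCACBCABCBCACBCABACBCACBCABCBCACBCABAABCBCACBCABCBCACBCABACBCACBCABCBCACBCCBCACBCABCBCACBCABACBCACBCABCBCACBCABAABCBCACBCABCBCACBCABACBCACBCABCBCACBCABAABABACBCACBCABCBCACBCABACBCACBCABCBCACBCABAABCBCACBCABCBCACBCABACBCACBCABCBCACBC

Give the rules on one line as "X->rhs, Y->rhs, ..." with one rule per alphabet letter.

  step 0 ⇒ step 1: CCBC ⇒ CBC·CBC·A·CBC
    B ↦ A
    C ↦ CBC
    A ↦ AB  (constrained at step 1)

A->AB, B->A, C->CBC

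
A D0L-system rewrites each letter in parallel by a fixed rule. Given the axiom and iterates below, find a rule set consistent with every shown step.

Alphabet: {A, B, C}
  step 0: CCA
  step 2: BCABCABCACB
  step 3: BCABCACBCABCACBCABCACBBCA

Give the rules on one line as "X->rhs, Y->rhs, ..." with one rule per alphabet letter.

  step 2 ⇒ step 3: BCABCABCACB ⇒ BCA·B·CAC·BCA·B·CAC·BCA·B·CAC·B·BCA
    A ↦ CAC
    B ↦ BCA
    C ↦ B

A->CAC, B->BCA, C->B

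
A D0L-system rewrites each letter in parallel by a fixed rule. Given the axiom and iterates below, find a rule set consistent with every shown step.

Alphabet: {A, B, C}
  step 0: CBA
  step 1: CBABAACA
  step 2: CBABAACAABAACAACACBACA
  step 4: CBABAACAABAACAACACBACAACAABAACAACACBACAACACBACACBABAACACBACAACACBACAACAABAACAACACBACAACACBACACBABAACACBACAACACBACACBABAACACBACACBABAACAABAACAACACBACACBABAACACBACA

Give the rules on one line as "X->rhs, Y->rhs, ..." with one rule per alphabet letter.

A->ACA, B->ABA, C->CB

  step 1 ⇒ step 2: CBABAACA ⇒ CB·ABA·ACA·ABA·ACA·ACA·CB·ACA
    A ↦ ACA
    B ↦ ABA
    C ↦ CB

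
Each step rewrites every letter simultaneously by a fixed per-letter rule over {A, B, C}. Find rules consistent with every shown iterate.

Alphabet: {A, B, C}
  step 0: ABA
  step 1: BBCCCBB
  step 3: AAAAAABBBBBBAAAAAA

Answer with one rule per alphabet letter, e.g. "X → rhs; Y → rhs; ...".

  step 0 ⇒ step 1: ABA ⇒ BB·CCC·BB
    A ↦ BB
    B ↦ CCC
    C ↦ A  (constrained at step 1)

A->BB, B->CCC, C->A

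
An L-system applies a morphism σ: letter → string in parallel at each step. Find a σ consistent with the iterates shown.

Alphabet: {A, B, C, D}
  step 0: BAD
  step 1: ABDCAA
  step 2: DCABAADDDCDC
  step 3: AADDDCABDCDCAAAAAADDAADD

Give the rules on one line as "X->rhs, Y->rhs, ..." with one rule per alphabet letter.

A->DC, B->AB, C->DD, D->AA

  step 2 ⇒ step 3: DCABAADDDCDC ⇒ AA·DD·DC·AB·DC·DC·AA·AA·AA·DD·AA·DD
    A ↦ DC
    B ↦ AB
    C ↦ DD
    D ↦ AA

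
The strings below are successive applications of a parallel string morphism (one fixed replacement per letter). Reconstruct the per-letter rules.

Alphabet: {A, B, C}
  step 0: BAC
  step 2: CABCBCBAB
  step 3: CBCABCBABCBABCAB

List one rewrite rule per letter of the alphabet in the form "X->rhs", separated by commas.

A->C, B->AB, C->CB

  step 2 ⇒ step 3: CABCBCBAB ⇒ CB·C·AB·CB·AB·CB·AB·C·AB
    A ↦ C
    B ↦ AB
    C ↦ CB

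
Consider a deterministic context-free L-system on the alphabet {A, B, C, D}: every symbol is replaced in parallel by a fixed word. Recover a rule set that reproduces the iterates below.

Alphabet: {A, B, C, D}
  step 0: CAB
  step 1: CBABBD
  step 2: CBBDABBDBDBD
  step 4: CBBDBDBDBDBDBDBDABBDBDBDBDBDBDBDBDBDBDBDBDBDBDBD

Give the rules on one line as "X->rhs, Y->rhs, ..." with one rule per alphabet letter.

  step 1 ⇒ step 2: CBABBD ⇒ CB·BD·AB·BD·BD·BD
    A ↦ AB
    B ↦ BD
    C ↦ CB
    D ↦ BD

A->AB, B->BD, C->CB, D->BD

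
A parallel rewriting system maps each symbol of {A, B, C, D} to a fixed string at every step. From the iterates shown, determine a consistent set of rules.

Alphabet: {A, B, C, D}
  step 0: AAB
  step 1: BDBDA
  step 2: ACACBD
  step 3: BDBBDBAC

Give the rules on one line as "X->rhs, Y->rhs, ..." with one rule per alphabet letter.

A->BD, B->A, C->B, D->C

  step 2 ⇒ step 3: ACACBD ⇒ BD·B·BD·B·A·C
    A ↦ BD
    B ↦ A
    C ↦ B
    D ↦ C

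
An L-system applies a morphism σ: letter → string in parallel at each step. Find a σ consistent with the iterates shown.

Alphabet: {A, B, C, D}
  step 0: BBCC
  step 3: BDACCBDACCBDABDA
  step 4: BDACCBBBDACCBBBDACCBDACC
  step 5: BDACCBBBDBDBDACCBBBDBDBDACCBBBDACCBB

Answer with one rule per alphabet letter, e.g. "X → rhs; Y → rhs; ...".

A->CC, B->BD, C->B, D->A

  step 4 ⇒ step 5: BDACCBBBDACCBBBDACCBDACC ⇒ BD·A·CC·B·B·BD·BD·BD·A·CC·B·B·BD·BD·BD·A·CC·B·B·BD·A·CC·B·B
    A ↦ CC
    B ↦ BD
    C ↦ B
    D ↦ A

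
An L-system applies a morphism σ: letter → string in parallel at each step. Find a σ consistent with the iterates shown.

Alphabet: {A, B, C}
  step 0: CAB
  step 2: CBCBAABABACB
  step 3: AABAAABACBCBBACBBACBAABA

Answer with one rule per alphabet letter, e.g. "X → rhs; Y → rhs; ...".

  step 2 ⇒ step 3: CBCBAABABACB ⇒ AA·BA·AA·BA·CB·CB·BA·CB·BA·CB·AA·BA
    A ↦ CB
    B ↦ BA
    C ↦ AA

A->CB, B->BA, C->AA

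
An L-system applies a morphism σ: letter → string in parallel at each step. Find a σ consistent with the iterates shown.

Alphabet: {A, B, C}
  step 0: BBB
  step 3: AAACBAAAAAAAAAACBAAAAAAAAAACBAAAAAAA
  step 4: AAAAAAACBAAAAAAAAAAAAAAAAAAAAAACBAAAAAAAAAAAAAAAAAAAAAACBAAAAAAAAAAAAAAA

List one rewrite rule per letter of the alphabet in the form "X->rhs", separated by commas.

  step 3 ⇒ step 4: AAACBAAAAAAAAAACBAAAAAAAAAACBAAAAAAA ⇒ AA·AA·AA·A·CBA·AA·AA·AA·AA·AA·AA·AA·AA·AA·AA·A·CBA·AA·AA·AA·AA·AA·AA·AA·AA·AA·AA·A·CBA·AA·AA·AA·AA·AA·AA·AA
    A ↦ AA
    B ↦ CBA
    C ↦ A

A->AA, B->CBA, C->A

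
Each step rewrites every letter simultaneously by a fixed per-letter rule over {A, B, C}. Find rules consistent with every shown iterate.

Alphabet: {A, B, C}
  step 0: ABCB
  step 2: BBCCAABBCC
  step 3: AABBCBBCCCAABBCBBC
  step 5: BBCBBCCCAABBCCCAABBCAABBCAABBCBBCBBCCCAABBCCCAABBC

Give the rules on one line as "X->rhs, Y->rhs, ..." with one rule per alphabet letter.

A->C, B->A, C->BBC

  step 2 ⇒ step 3: BBCCAABBCC ⇒ A·A·BBC·BBC·C·C·A·A·BBC·BBC
    A ↦ C
    B ↦ A
    C ↦ BBC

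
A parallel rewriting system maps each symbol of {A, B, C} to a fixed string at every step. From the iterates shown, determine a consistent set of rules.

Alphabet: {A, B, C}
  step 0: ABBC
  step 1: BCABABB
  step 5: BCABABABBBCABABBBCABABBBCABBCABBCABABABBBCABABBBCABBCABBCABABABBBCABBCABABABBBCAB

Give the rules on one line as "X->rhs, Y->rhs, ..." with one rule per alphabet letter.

  step 0 ⇒ step 1: ABBC ⇒ BC·AB·AB·B
    A ↦ BC
    B ↦ AB
    C ↦ B

A->BC, B->AB, C->B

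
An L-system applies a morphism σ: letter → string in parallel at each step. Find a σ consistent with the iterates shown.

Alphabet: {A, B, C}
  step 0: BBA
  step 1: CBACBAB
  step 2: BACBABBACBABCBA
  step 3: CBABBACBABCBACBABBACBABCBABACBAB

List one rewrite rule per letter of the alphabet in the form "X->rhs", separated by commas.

  step 2 ⇒ step 3: BACBABBACBABCBA ⇒ CBA·B·BA·CBA·B·CBA·CBA·B·BA·CBA·B·CBA·BA·CBA·B
    A ↦ B
    B ↦ CBA
    C ↦ BA

A->B, B->CBA, C->BA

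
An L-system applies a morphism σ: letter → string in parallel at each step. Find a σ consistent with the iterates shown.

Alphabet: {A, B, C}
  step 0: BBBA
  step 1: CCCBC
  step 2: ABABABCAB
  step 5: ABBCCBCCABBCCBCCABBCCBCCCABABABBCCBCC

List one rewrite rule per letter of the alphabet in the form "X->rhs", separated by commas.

A->BC, B->C, C->AB

  step 1 ⇒ step 2: CCCBC ⇒ AB·AB·AB·C·AB
    B ↦ C
    C ↦ AB
  step 0 ⇒ step 1: BBBA ⇒ C·C·C·BC
    A ↦ BC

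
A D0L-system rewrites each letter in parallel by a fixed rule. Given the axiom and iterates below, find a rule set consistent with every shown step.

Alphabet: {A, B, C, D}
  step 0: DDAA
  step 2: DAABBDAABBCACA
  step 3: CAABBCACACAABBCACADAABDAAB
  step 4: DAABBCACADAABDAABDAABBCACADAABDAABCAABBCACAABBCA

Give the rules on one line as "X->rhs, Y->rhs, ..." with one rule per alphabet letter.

  step 3 ⇒ step 4: CAABBCACACAABBCACADAABDAAB ⇒ DAA·B·B·CA·CA·DAA·B·DAA·B·DAA·B·B·CA·CA·DAA·B·DAA·B·CAA·B·B·CA·CAA·B·B·CA
    A ↦ B
    B ↦ CA
    C ↦ DAA
    D ↦ CAA

A->B, B->CA, C->DAA, D->CAA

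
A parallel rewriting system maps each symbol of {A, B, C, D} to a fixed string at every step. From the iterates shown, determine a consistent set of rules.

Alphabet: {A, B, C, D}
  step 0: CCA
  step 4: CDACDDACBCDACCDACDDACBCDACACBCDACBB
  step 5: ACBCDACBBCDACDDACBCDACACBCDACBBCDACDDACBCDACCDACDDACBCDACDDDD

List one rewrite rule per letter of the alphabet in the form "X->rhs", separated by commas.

A->CD, B->DD, C->AC, D->B

  step 4 ⇒ step 5: CDACDDACBCDACCDACDDACBCDACACBCDACBB ⇒ AC·B·CD·AC·B·B·CD·AC·DD·AC·B·CD·AC·AC·B·CD·AC·B·B·CD·AC·DD·AC·B·CD·AC·CD·AC·DD·AC·B·CD·AC·DD·DD
    A ↦ CD
    B ↦ DD
    C ↦ AC
    D ↦ B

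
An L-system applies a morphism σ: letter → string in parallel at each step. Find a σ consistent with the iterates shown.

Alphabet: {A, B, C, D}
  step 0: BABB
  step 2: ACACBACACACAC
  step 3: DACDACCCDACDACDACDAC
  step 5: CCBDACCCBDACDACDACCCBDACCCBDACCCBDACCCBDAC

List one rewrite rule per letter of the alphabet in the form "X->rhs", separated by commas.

  step 2 ⇒ step 3: ACACBACACACAC ⇒ D·AC·D·AC·CC·D·AC·D·AC·D·AC·D·AC
    A ↦ D
    B ↦ CC
    C ↦ AC
    D ↦ B  (constrained at step 3)

A->D, B->CC, C->AC, D->B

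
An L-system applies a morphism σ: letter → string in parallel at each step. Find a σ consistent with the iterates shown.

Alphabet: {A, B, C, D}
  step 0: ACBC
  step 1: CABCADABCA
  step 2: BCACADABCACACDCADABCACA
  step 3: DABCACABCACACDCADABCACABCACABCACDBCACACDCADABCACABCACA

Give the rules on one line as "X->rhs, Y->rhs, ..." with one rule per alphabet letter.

  step 2 ⇒ step 3: BCACADABCACACDCADABCACA ⇒ DA·BCA·CA·BCA·CA·CD·CA·DA·BCA·CA·BCA·CA·BCA·CD·BCA·CA·CD·CA·DA·BCA·CA·BCA·CA
    A ↦ CA
    B ↦ DA
    C ↦ BCA
    D ↦ CD

A->CA, B->DA, C->BCA, D->CD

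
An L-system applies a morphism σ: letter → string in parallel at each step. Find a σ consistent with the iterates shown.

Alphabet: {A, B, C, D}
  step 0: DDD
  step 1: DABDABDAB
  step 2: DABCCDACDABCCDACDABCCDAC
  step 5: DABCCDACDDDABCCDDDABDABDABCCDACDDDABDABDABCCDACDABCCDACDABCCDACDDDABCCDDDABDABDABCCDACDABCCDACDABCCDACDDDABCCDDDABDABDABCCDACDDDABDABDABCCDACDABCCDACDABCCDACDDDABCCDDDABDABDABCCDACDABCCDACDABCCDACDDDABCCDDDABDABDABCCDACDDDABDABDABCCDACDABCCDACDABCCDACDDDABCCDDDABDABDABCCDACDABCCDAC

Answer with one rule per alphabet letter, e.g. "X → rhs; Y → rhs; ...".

  step 1 ⇒ step 2: DABDABDAB ⇒ DAB·CCD·AC·DAB·CCD·AC·DAB·CCD·AC
    A ↦ CCD
    B ↦ AC
    D ↦ DAB
    C ↦ D  (constrained at step 2)

A->CCD, B->AC, C->D, D->DAB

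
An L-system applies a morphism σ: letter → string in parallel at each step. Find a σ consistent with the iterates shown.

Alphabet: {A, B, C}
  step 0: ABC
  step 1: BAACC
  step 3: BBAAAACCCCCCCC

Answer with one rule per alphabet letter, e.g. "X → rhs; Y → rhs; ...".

A->B, B->AA, C->CC

  step 0 ⇒ step 1: ABC ⇒ B·AA·CC
    A ↦ B
    B ↦ AA
    C ↦ CC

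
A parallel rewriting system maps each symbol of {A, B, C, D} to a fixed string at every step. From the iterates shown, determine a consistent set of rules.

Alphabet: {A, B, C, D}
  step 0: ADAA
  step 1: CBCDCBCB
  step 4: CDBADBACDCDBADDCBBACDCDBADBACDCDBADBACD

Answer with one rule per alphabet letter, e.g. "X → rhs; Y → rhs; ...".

A->CB, B->D, C->BA, D->CD

  step 0 ⇒ step 1: ADAA ⇒ CB·CD·CB·CB
    A ↦ CB
    D ↦ CD
    B ↦ D  (constrained at step 1)
    C ↦ BA  (constrained at step 1)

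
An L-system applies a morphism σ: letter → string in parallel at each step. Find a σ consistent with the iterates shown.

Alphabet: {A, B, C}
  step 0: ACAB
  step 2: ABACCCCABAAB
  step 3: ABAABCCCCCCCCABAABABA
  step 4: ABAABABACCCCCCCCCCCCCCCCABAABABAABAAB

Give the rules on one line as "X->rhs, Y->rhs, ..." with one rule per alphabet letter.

  step 3 ⇒ step 4: ABAABCCCCCCCCABAABABA ⇒ AB·A·AB·AB·A·CC·CC·CC·CC·CC·CC·CC·CC·AB·A·AB·AB·A·AB·A·AB
    A ↦ AB
    B ↦ A
    C ↦ CC

A->AB, B->A, C->CC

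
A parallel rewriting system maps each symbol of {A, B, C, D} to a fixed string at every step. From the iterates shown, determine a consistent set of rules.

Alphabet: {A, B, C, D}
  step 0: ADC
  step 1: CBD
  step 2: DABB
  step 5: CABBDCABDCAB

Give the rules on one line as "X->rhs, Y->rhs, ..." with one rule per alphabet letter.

  step 1 ⇒ step 2: CBD ⇒ D·AB·B
    B ↦ AB
    C ↦ D
    D ↦ B
  step 0 ⇒ step 1: ADC ⇒ C·B·D
    A ↦ C

A->C, B->AB, C->D, D->B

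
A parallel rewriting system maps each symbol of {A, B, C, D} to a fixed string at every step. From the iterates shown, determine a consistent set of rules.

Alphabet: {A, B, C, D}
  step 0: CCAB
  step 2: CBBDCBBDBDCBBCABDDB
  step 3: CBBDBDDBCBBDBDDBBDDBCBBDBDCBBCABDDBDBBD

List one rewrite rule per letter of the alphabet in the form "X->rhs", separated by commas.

  step 2 ⇒ step 3: CBBDCBBDBDCBBCABDDB ⇒ CB·BD·BD·DB·CB·BD·BD·DB·BD·DB·CB·BD·BD·CB·BCA·BD·DB·DB·BD
    A ↦ BCA
    B ↦ BD
    C ↦ CB
    D ↦ DB

A->BCA, B->BD, C->CB, D->DB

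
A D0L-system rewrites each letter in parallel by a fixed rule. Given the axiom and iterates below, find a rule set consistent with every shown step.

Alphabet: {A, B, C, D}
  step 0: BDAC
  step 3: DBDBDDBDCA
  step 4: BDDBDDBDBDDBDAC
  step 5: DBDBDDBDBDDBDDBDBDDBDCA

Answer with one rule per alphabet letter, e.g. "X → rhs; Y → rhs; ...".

  step 4 ⇒ step 5: BDDBDDBDBDDBDAC ⇒ D·BD·BD·D·BD·BD·D·BD·D·BD·BD·D·BD·C·A
    A ↦ C
    B ↦ D
    C ↦ A
    D ↦ BD

A->C, B->D, C->A, D->BD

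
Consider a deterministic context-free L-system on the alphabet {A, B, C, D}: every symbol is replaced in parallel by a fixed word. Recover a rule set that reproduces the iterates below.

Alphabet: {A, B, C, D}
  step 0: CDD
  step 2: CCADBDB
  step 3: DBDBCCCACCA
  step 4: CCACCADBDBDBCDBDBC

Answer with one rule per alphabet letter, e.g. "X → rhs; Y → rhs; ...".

A->C, B->CA, C->DB, D->C

  step 3 ⇒ step 4: DBDBCCCACCA ⇒ C·CA·C·CA·DB·DB·DB·C·DB·DB·C
    A ↦ C
    B ↦ CA
    C ↦ DB
    D ↦ C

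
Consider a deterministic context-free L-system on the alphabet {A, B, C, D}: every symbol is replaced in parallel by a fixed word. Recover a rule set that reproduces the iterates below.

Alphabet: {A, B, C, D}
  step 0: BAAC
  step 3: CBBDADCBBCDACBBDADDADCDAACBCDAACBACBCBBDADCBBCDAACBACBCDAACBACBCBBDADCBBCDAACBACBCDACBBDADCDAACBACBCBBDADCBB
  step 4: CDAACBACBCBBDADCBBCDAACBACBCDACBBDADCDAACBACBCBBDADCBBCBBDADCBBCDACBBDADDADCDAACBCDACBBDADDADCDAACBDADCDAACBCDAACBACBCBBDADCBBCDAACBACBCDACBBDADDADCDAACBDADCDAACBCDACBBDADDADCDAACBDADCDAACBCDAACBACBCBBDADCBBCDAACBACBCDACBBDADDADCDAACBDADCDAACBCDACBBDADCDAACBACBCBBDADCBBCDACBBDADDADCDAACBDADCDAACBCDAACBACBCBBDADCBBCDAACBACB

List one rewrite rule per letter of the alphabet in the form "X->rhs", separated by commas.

A->DAD, B->ACB, C->CDA, D->CBB

  step 3 ⇒ step 4: CBBDADCBBCDACBBDADDADCDAACBCDAACBACBCBBDADCBBCDAACBACBCDAACBACBCBBDADCBBCDAACBACBCDACBBDADCDAACBACBCBBDADCBB ⇒ CDA·ACB·ACB·CBB·DAD·CBB·CDA·ACB·ACB·CDA·CBB·DAD·CDA·ACB·ACB·CBB·DAD·CBB·CBB·DAD·CBB·CDA·CBB·DAD·DAD·CDA·ACB·CDA·CBB·DAD·DAD·CDA·ACB·DAD·CDA·ACB·CDA·ACB·ACB·CBB·DAD·CBB·CDA·ACB·ACB·CDA·CBB·DAD·DAD·CDA·ACB·DAD·CDA·ACB·CDA·CBB·DAD·DAD·CDA·ACB·DAD·CDA·ACB·CDA·ACB·ACB·CBB·DAD·CBB·CDA·ACB·ACB·CDA·CBB·DAD·DAD·CDA·ACB·DAD·CDA·ACB·CDA·CBB·DAD·CDA·ACB·ACB·CBB·DAD·CBB·CDA·CBB·DAD·DAD·CDA·ACB·DAD·CDA·ACB·CDA·ACB·ACB·CBB·DAD·CBB·CDA·ACB·ACB
    A ↦ DAD
    B ↦ ACB
    C ↦ CDA
    D ↦ CBB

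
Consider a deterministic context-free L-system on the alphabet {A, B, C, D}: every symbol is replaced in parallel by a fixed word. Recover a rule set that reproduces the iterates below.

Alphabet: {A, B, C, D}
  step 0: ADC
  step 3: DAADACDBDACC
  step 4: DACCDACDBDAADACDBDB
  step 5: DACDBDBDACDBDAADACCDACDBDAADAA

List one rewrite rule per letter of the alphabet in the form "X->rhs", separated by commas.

  step 4 ⇒ step 5: DACCDACDBDAADACDBDB ⇒ DA·C·DB·DB·DA·C·DB·DA·A·DA·C·C·DA·C·DB·DA·A·DA·A
    A ↦ C
    B ↦ A
    C ↦ DB
    D ↦ DA

A->C, B->A, C->DB, D->DA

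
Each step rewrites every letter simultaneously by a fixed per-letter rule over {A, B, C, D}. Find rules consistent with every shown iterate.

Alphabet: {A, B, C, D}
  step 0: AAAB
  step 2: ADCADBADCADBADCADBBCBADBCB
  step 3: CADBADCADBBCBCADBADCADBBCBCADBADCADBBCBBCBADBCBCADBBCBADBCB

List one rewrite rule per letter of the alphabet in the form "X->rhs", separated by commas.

  step 2 ⇒ step 3: ADCADBADCADBADCADBBCBADBCB ⇒ CAD·B·AD·CAD·B·BCB·CAD·B·AD·CAD·B·BCB·CAD·B·AD·CAD·B·BCB·BCB·AD·BCB·CAD·B·BCB·AD·BCB
    A ↦ CAD
    B ↦ BCB
    C ↦ AD
    D ↦ B

A->CAD, B->BCB, C->AD, D->B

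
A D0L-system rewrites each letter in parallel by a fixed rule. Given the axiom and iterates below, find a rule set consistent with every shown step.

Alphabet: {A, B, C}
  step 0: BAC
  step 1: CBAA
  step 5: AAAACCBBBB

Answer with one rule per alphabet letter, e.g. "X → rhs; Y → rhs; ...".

  step 0 ⇒ step 1: BAC ⇒ C·B·AA
    A ↦ B
    B ↦ C
    C ↦ AA

A->B, B->C, C->AA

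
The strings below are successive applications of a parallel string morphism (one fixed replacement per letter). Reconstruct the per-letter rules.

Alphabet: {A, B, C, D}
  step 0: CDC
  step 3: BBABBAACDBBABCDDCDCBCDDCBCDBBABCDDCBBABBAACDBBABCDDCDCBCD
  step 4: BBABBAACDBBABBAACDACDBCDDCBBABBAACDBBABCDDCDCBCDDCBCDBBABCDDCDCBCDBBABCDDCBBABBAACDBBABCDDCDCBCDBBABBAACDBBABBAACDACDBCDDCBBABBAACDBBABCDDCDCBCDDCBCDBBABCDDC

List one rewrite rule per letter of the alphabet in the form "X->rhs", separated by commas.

  step 3 ⇒ step 4: BBABBAACDBBABCDDCDCBCDDCBCDBBABCDDCBBABBAACDBBABCDDCDCBCD ⇒ BBA·BBA·ACD·BBA·BBA·ACD·ACD·BCD·DC·BBA·BBA·ACD·BBA·BCD·DC·DC·BCD·DC·BCD·BBA·BCD·DC·DC·BCD·BBA·BCD·DC·BBA·BBA·ACD·BBA·BCD·DC·DC·BCD·BBA·BBA·ACD·BBA·BBA·ACD·ACD·BCD·DC·BBA·BBA·ACD·BBA·BCD·DC·DC·BCD·DC·BCD·BBA·BCD·DC
    A ↦ ACD
    B ↦ BBA
    C ↦ BCD
    D ↦ DC

A->ACD, B->BBA, C->BCD, D->DC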